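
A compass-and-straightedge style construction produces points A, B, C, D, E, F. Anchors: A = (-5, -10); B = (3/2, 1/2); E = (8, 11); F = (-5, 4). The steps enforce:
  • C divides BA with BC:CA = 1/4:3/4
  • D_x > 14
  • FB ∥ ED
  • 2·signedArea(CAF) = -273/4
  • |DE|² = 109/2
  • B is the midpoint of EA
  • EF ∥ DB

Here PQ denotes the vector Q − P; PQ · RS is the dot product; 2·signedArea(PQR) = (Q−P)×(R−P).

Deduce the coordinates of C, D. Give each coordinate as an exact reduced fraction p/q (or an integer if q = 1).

C = (-1/8, -17/8)
D = (29/2, 15/2)

1. C_x = -1/8  [C divides BA with BC:CA = 1/4:3/4]
2. C_y = -17/8  [C divides BA with BC:CA = 1/4:3/4]
   → C = (-1/8, -17/8)
3. D_x = 29/2  [EF ∥ DB ∩ FB ∥ ED]
4. D_y = 15/2  [EF ∥ DB ∩ FB ∥ ED]
   → D = (29/2, 15/2)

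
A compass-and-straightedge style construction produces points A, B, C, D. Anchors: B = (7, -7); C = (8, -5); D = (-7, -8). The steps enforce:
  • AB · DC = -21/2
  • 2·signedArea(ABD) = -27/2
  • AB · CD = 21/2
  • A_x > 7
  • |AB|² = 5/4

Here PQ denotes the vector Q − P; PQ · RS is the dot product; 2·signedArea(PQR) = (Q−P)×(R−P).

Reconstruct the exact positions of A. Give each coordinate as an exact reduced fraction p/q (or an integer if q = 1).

1. A_x = 15/2  [AB · CD = 21/2 ∩ 2·signedArea(ABD) = -27/2]
2. A_y = -6  [AB · CD = 21/2 ∩ 2·signedArea(ABD) = -27/2]
   → A = (15/2, -6)

A = (15/2, -6)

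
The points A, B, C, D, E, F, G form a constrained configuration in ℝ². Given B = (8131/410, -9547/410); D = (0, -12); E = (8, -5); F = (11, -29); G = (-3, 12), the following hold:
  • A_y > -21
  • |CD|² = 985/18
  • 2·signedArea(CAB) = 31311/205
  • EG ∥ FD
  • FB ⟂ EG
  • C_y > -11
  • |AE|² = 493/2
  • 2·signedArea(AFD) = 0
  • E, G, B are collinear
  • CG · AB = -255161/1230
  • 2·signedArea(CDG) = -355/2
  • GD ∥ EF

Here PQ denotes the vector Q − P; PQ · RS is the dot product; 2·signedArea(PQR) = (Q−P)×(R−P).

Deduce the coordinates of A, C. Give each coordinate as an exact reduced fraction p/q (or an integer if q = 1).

A = (11/2, -41/2)
C = (43/6, -61/6)

1. C_x = 43/6  [line -24·x + -3·y + 283/2 = 0 ∩ |CD|² = 985/18]
2. C_y = -61/6  [line -24·x + -3·y + 283/2 = 0 ∩ |CD|² = 985/18]
   → C = (43/6, -61/6)
3. A_x = 11/2  [2·signedArea(AFD) = 0 ∩ 2·signedArea(CAB) = 31311/205]
4. A_y = -41/2  [2·signedArea(AFD) = 0 ∩ 2·signedArea(CAB) = 31311/205]
   → A = (11/2, -41/2)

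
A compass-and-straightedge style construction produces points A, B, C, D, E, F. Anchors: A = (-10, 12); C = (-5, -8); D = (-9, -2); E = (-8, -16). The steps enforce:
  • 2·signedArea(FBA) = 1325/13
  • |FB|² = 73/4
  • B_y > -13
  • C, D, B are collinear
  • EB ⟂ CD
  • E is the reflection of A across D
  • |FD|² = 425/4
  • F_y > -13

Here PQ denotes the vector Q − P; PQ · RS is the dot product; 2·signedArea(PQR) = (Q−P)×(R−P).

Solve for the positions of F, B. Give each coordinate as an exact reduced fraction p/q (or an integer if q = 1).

1. B_x = -29/13  [C, D, B are collinear ∩ EB ⟂ CD]
2. B_y = -158/13  [C, D, B are collinear ∩ EB ⟂ CD]
   → B = (-29/13, -158/13)
3. F_x = -13/2  [line -314/13·x + -101/13·y + -3253/13 = 0 ∩ |FB|² = 73/4]
4. F_y = -12  [line -314/13·x + -101/13·y + -3253/13 = 0 ∩ |FB|² = 73/4]
   → F = (-13/2, -12)

B = (-29/13, -158/13)
F = (-13/2, -12)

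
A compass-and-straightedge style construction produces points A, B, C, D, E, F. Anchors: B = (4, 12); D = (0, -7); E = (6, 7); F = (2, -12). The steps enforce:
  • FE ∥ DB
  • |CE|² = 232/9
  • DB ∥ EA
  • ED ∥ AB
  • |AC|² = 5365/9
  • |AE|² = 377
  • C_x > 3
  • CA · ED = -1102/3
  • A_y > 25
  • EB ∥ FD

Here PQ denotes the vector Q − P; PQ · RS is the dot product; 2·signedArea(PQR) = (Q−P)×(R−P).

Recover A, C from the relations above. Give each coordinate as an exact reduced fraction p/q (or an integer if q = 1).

A = (10, 26)
C = (4, 7/3)

1. A_x = 10  [ED ∥ AB ∩ DB ∥ EA]
2. A_y = 26  [ED ∥ AB ∩ DB ∥ EA]
   → A = (10, 26)
3. C_x = 4  [line 6·x + 14·y + -170/3 = 0 ∩ |CE|² = 232/9]
4. C_y = 7/3  [line 6·x + 14·y + -170/3 = 0 ∩ |CE|² = 232/9]
   → C = (4, 7/3)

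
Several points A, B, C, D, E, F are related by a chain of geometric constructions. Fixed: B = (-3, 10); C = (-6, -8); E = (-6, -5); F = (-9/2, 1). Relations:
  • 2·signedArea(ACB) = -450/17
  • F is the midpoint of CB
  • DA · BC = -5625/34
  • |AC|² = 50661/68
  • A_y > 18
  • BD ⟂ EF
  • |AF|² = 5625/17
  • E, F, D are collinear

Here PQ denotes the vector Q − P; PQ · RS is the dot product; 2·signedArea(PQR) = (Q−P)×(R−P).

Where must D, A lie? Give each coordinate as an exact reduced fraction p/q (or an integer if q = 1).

A = (-3/34, 317/17)
D = (-39/17, 167/17)

1. D_x = -39/17  [E, F, D are collinear ∩ BD ⟂ EF]
2. D_y = 167/17  [E, F, D are collinear ∩ BD ⟂ EF]
   → D = (-39/17, 167/17)
3. A_x = -3/34  [2·signedArea(ACB) = -450/17 ∩ DA · BC = -5625/34]
4. A_y = 317/17  [2·signedArea(ACB) = -450/17 ∩ DA · BC = -5625/34]
   → A = (-3/34, 317/17)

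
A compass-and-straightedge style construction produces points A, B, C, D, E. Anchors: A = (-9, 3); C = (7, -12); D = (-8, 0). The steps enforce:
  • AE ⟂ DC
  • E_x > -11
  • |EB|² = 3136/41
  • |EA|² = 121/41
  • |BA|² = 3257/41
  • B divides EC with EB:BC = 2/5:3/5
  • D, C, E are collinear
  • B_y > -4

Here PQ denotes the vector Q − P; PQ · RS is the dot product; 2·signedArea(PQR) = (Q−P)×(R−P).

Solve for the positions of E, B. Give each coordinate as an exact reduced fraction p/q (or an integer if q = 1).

B = (-133/41, -156/41)
E = (-413/41, 68/41)

1. E_x = -413/41  [D, C, E are collinear ∩ AE ⟂ DC]
2. E_y = 68/41  [D, C, E are collinear ∩ AE ⟂ DC]
   → E = (-413/41, 68/41)
3. B_x = -133/41  [B divides EC with EB:BC = 2/5:3/5]
4. B_y = -156/41  [B divides EC with EB:BC = 2/5:3/5]
   → B = (-133/41, -156/41)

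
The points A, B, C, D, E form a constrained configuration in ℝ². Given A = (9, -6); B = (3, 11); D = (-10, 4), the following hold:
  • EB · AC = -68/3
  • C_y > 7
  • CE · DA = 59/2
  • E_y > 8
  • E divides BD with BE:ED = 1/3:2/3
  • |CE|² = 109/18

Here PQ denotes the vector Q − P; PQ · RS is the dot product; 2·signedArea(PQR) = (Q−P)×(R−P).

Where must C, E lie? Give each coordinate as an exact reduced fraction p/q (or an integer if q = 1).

C = (-7/2, 15/2)
E = (-4/3, 26/3)

1. E_x = -4/3  [E divides BD with BE:ED = 1/3:2/3]
2. E_y = 26/3  [E divides BD with BE:ED = 1/3:2/3]
   → E = (-4/3, 26/3)
3. C_x = -7/2  [CE · DA = 59/2 ∩ EB · AC = -68/3]
4. C_y = 15/2  [CE · DA = 59/2 ∩ EB · AC = -68/3]
   → C = (-7/2, 15/2)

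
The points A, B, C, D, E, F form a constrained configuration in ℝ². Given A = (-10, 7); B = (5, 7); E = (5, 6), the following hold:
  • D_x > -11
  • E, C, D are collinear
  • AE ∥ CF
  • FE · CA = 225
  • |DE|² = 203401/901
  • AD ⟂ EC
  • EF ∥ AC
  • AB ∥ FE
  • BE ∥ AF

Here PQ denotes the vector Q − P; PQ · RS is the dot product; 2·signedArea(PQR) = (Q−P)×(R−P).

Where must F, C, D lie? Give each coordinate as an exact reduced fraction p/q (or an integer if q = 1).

C = (-25, 7)
D = (-9025/901, 5857/901)
F = (-10, 6)

1. F_x = -10  [AB ∥ FE ∩ BE ∥ AF]
2. F_y = 6  [AB ∥ FE ∩ BE ∥ AF]
   → F = (-10, 6)
3. C_x = -25  [AE ∥ CF ∩ EF ∥ AC]
4. C_y = 7  [AE ∥ CF ∩ EF ∥ AC]
   → C = (-25, 7)
5. D_x = -9025/901  [E, C, D are collinear ∩ AD ⟂ EC]
6. D_y = 5857/901  [E, C, D are collinear ∩ AD ⟂ EC]
   → D = (-9025/901, 5857/901)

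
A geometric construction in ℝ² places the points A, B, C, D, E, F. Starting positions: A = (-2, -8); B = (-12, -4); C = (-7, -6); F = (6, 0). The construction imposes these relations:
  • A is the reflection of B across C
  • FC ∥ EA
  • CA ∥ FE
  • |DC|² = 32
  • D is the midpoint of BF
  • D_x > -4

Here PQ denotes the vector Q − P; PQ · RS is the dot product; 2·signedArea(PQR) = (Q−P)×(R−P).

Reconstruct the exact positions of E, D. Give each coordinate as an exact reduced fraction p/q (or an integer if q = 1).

1. E_x = 11  [FC ∥ EA ∩ CA ∥ FE]
2. E_y = -2  [FC ∥ EA ∩ CA ∥ FE]
   → E = (11, -2)
3. D_x = -3  [D is the midpoint of BF]
4. D_y = -2  [D is the midpoint of BF]
   → D = (-3, -2)

D = (-3, -2)
E = (11, -2)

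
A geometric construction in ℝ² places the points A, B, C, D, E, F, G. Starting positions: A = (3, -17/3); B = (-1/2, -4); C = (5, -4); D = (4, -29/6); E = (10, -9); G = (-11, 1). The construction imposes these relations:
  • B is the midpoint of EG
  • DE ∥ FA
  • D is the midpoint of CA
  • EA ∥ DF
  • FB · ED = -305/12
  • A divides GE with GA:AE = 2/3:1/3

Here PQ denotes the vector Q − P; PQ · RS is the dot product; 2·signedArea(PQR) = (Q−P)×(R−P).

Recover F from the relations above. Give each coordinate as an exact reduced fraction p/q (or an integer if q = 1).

F = (-3, -3/2)

1. F_x = -3  [DE ∥ FA ∩ EA ∥ DF]
2. F_y = -3/2  [DE ∥ FA ∩ EA ∥ DF]
   → F = (-3, -3/2)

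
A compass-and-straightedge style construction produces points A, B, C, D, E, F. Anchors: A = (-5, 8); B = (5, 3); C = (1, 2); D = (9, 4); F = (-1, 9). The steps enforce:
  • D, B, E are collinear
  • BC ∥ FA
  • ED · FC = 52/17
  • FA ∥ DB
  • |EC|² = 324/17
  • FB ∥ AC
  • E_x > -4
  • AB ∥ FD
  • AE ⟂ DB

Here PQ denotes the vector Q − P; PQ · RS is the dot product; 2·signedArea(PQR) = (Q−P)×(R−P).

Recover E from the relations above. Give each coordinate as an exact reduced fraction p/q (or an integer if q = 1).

1. E_x = -55/17  [D, B, E are collinear ∩ AE ⟂ DB]
2. E_y = 16/17  [D, B, E are collinear ∩ AE ⟂ DB]
   → E = (-55/17, 16/17)

E = (-55/17, 16/17)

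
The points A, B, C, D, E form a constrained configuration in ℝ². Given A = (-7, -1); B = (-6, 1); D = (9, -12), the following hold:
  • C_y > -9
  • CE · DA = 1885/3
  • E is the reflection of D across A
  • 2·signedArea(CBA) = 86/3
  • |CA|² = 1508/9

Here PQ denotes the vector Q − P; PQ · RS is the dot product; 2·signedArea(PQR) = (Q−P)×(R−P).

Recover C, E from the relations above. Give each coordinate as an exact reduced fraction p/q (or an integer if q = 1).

1. E_x = -23  [E is the reflection of D across A]
2. E_y = 10  [E is the reflection of D across A]
   → E = (-23, 10)
3. C_x = 11/3  [CE · DA = 1885/3 ∩ 2·signedArea(CBA) = 86/3]
4. C_y = -25/3  [CE · DA = 1885/3 ∩ 2·signedArea(CBA) = 86/3]
   → C = (11/3, -25/3)

C = (11/3, -25/3)
E = (-23, 10)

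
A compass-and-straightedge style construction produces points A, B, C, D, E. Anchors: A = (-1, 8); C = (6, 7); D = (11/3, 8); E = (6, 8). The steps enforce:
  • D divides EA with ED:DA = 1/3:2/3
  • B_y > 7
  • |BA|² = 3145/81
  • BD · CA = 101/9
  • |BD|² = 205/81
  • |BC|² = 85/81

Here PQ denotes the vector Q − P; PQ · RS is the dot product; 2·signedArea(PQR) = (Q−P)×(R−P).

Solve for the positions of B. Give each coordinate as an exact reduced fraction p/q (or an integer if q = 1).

1. B_x = 47/9  [line 7·x + -1·y + -260/9 = 0 ∩ |BC|² = 85/81]
2. B_y = 23/3  [line 7·x + -1·y + -260/9 = 0 ∩ |BC|² = 85/81]
   → B = (47/9, 23/3)

B = (47/9, 23/3)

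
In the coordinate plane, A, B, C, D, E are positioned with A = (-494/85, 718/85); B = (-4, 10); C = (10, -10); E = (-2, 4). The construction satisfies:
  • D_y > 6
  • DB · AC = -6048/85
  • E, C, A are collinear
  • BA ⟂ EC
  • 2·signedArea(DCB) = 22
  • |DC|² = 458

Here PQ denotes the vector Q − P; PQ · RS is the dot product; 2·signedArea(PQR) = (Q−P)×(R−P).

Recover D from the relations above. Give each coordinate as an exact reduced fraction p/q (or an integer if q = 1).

D = (-3, 7)

1. D_x = -3  [2·signedArea(DCB) = 22 ∩ DB · AC = -6048/85]
2. D_y = 7  [2·signedArea(DCB) = 22 ∩ DB · AC = -6048/85]
   → D = (-3, 7)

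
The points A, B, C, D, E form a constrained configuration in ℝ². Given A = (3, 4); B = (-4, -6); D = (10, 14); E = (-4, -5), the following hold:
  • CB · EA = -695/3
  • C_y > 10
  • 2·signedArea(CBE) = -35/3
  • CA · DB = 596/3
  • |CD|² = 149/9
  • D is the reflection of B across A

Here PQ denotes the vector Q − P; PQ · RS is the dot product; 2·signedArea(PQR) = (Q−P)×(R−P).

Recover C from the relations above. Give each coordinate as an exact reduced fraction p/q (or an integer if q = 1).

C = (23/3, 32/3)

1. C_x = 23/3  [2·signedArea(CBE) = -35/3 ∩ CB · EA = -695/3]
2. C_y = 32/3  [2·signedArea(CBE) = -35/3 ∩ CB · EA = -695/3]
   → C = (23/3, 32/3)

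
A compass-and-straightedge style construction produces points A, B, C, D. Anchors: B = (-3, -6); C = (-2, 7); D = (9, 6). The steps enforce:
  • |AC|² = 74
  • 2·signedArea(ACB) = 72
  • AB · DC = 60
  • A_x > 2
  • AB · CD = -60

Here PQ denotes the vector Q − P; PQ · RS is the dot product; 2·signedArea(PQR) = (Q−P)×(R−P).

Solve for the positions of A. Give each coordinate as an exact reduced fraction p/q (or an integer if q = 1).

A = (3, 0)

1. A_x = 3  [AB · CD = -60 ∩ 2·signedArea(ACB) = 72]
2. A_y = 0  [AB · CD = -60 ∩ 2·signedArea(ACB) = 72]
   → A = (3, 0)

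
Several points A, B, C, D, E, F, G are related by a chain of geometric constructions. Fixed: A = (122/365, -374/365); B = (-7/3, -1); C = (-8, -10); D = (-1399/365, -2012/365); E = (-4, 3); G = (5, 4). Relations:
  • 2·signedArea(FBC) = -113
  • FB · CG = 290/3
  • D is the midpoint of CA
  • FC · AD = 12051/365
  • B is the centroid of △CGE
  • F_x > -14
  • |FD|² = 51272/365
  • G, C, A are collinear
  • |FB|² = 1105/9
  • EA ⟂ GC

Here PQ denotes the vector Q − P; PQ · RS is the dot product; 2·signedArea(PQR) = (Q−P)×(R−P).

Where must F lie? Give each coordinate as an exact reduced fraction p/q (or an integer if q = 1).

F = (-13, 2)

1. F_x = -13  [FB · CG = 290/3 ∩ 2·signedArea(FBC) = -113]
2. F_y = 2  [FB · CG = 290/3 ∩ 2·signedArea(FBC) = -113]
   → F = (-13, 2)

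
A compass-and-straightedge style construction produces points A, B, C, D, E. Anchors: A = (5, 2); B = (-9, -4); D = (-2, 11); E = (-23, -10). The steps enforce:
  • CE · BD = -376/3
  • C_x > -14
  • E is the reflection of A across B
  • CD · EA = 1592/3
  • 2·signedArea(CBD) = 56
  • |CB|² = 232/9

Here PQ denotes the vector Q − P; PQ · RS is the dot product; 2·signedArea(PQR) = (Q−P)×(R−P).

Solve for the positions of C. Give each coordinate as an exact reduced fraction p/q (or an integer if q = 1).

1. C_x = -41/3  [CD · EA = 1592/3 ∩ CE · BD = -376/3]
2. C_y = -6  [CD · EA = 1592/3 ∩ CE · BD = -376/3]
   → C = (-41/3, -6)

C = (-41/3, -6)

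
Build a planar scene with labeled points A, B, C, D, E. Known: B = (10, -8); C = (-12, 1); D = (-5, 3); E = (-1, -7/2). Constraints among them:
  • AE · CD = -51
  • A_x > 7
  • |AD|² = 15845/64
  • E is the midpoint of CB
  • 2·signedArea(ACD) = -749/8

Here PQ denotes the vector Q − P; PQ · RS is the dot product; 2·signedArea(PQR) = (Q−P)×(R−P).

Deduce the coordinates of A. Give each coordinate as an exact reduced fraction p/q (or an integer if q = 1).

1. A_x = 29/4  [AE · CD = -51 ∩ 2·signedArea(ACD) = -749/8]
2. A_y = -55/8  [AE · CD = -51 ∩ 2·signedArea(ACD) = -749/8]
   → A = (29/4, -55/8)

A = (29/4, -55/8)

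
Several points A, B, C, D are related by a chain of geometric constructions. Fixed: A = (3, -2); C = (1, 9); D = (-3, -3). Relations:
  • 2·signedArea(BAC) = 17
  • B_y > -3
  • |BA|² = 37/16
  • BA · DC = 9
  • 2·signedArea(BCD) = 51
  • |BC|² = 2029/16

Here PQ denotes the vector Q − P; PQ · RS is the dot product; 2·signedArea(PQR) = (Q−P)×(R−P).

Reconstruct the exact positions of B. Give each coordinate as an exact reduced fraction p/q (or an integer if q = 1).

1. B_x = 3/2  [2·signedArea(BCD) = 51 ∩ BA · DC = 9]
2. B_y = -9/4  [2·signedArea(BCD) = 51 ∩ BA · DC = 9]
   → B = (3/2, -9/4)

B = (3/2, -9/4)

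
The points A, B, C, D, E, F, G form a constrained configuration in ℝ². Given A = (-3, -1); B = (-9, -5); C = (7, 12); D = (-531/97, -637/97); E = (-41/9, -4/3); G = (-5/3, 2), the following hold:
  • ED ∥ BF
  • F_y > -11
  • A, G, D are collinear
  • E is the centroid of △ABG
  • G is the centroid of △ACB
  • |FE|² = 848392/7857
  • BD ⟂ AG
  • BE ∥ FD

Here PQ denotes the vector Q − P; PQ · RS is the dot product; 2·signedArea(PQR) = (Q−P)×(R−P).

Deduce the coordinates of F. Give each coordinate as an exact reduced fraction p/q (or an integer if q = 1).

F = (-8659/873, -2978/291)

1. F_x = -8659/873  [BE ∥ FD ∩ ED ∥ BF]
2. F_y = -2978/291  [BE ∥ FD ∩ ED ∥ BF]
   → F = (-8659/873, -2978/291)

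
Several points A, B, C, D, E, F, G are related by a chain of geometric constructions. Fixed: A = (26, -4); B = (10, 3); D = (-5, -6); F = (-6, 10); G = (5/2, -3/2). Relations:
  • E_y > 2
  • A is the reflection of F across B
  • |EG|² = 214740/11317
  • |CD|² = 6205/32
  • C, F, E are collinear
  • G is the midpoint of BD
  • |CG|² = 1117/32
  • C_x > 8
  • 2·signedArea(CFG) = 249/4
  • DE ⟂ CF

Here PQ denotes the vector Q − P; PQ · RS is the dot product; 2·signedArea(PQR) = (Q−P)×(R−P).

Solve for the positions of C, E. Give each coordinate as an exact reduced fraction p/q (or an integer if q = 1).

1. C_x = 67/8  [line 23/2·x + 17/2·y + -313/4 = 0 ∩ |CD|² = 6205/32]
2. C_y = -17/8  [line 23/2·x + 17/2·y + -313/4 = 0 ∩ |CD|² = 6205/32]
   → C = (67/8, -17/8)
3. E_x = 55901/22634  [C, F, E are collinear ∩ DE ⟂ CF]
4. E_y = 64641/22634  [C, F, E are collinear ∩ DE ⟂ CF]
   → E = (55901/22634, 64641/22634)

C = (67/8, -17/8)
E = (55901/22634, 64641/22634)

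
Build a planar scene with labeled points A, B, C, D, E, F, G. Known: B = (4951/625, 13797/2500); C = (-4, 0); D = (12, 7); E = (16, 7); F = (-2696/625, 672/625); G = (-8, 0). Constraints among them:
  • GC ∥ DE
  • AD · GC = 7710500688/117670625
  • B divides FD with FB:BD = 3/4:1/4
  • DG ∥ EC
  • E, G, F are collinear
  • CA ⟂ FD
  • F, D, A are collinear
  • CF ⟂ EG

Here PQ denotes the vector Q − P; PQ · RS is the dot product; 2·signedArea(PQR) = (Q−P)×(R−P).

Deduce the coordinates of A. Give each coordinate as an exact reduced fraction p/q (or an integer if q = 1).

A = (-515577672/117670625, 123616304/117670625)

1. A_x = -515577672/117670625  [F, D, A are collinear ∩ CA ⟂ FD]
2. A_y = 123616304/117670625  [F, D, A are collinear ∩ CA ⟂ FD]
   → A = (-515577672/117670625, 123616304/117670625)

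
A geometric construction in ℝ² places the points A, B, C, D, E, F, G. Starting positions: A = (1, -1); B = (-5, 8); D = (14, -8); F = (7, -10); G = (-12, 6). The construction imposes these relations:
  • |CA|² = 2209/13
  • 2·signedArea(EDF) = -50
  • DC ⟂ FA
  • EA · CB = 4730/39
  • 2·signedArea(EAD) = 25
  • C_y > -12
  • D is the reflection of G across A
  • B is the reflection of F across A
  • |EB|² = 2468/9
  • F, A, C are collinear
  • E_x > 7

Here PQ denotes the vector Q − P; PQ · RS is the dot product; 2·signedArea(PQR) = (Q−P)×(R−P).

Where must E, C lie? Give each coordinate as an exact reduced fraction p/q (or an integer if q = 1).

C = (107/13, -154/13)
E = (23/3, -8/3)

1. E_x = 23/3  [2·signedArea(EDF) = -50 ∩ 2·signedArea(EAD) = 25]
2. E_y = -8/3  [2·signedArea(EDF) = -50 ∩ 2·signedArea(EAD) = 25]
   → E = (23/3, -8/3)
3. C_x = 107/13  [EA · CB = 4730/39 ∩ F, A, C are collinear]
4. C_y = -154/13  [EA · CB = 4730/39 ∩ F, A, C are collinear]
   → C = (107/13, -154/13)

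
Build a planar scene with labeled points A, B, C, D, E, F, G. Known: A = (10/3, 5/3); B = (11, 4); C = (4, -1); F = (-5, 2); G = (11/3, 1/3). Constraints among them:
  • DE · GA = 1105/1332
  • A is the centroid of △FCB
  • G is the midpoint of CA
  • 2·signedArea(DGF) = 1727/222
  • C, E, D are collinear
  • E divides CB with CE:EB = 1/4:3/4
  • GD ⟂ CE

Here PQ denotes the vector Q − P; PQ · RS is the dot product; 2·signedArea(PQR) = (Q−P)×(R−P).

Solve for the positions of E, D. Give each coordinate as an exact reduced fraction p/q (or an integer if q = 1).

D = (979/222, -157/222)
E = (23/4, 1/4)

1. E_x = 23/4  [E divides CB with CE:EB = 1/4:3/4]
2. E_y = 1/4  [E divides CB with CE:EB = 1/4:3/4]
   → E = (23/4, 1/4)
3. D_x = 979/222  [C, E, D are collinear ∩ GD ⟂ CE]
4. D_y = -157/222  [C, E, D are collinear ∩ GD ⟂ CE]
   → D = (979/222, -157/222)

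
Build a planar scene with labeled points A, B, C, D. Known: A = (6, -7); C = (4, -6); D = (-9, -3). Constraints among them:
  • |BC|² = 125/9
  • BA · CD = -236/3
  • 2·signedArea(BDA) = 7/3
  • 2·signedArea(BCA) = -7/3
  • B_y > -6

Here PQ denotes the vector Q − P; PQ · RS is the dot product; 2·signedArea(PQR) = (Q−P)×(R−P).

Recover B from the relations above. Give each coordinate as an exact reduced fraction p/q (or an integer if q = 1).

B = (1/3, -16/3)

1. B_x = 1/3  [2·signedArea(BCA) = -7/3 ∩ 2·signedArea(BDA) = 7/3]
2. B_y = -16/3  [2·signedArea(BCA) = -7/3 ∩ 2·signedArea(BDA) = 7/3]
   → B = (1/3, -16/3)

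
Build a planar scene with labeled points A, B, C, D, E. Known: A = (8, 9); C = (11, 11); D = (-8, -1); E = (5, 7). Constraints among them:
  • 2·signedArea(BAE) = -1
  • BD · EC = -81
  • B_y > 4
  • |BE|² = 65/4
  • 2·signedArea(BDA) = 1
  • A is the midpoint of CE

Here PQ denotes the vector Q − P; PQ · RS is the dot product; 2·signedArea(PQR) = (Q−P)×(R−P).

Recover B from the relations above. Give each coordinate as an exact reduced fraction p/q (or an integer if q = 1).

1. B_x = 3/2  [2·signedArea(BAE) = -1 ∩ 2·signedArea(BDA) = 1]
2. B_y = 5  [2·signedArea(BAE) = -1 ∩ 2·signedArea(BDA) = 1]
   → B = (3/2, 5)

B = (3/2, 5)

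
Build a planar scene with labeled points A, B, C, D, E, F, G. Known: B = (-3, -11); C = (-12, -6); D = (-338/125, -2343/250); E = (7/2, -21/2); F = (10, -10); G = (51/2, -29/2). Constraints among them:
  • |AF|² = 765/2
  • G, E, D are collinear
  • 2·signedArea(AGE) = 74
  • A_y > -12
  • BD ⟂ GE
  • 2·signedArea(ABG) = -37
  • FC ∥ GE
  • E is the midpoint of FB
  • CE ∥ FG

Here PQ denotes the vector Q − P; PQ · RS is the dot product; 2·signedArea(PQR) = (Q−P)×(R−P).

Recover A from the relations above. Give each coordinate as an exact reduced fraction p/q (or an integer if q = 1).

A = (-19/2, -23/2)

1. A_x = -19/2  [2·signedArea(ABG) = -37 ∩ 2·signedArea(AGE) = 74]
2. A_y = -23/2  [2·signedArea(ABG) = -37 ∩ 2·signedArea(AGE) = 74]
   → A = (-19/2, -23/2)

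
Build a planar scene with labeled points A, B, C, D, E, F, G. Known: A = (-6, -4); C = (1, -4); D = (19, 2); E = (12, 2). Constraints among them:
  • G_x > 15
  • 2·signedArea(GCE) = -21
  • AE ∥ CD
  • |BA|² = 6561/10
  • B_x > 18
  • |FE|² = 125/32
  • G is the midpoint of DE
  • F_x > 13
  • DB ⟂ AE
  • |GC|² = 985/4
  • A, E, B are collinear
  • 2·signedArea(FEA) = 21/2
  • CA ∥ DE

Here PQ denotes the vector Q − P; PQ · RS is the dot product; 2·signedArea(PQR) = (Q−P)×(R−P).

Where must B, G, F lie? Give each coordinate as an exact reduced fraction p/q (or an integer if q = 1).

B = (183/10, 41/10)
F = (559/40, 83/40)
G = (31/2, 2)

1. B_x = 183/10  [A, E, B are collinear ∩ DB ⟂ AE]
2. B_y = 41/10  [A, E, B are collinear ∩ DB ⟂ AE]
   → B = (183/10, 41/10)
3. G_x = 31/2  [G is the midpoint of DE]
4. G_y = 2  [G is the midpoint of DE]
   → G = (31/2, 2)
5. F_x = 559/40  [line 6·x + -18·y + -93/2 = 0 ∩ |FE|² = 125/32]
6. F_y = 83/40  [line 6·x + -18·y + -93/2 = 0 ∩ |FE|² = 125/32]
   → F = (559/40, 83/40)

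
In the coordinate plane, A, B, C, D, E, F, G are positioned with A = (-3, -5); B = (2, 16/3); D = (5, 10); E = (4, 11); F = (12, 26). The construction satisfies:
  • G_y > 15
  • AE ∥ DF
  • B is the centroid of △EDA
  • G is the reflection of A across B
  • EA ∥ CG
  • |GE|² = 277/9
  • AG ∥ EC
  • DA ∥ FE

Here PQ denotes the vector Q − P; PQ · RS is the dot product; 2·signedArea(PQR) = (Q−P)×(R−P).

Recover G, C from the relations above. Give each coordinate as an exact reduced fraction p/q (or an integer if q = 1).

C = (14, 95/3)
G = (7, 47/3)

1. G_x = 7  [G is the reflection of A across B]
2. G_y = 47/3  [G is the reflection of A across B]
   → G = (7, 47/3)
3. C_x = 14  [EA ∥ CG ∩ AG ∥ EC]
4. C_y = 95/3  [EA ∥ CG ∩ AG ∥ EC]
   → C = (14, 95/3)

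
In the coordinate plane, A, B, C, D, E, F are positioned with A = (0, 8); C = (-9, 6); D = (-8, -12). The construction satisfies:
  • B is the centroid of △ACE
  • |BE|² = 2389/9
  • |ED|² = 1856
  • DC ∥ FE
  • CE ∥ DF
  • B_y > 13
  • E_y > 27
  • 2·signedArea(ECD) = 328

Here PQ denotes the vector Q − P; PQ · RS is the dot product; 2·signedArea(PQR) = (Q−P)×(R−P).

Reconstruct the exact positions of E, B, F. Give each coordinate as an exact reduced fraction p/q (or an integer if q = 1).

1. E_x = 8  [line 18·x + 1·y + -172 = 0 ∩ |ED|² = 1856]
2. E_y = 28  [line 18·x + 1·y + -172 = 0 ∩ |ED|² = 1856]
   → E = (8, 28)
3. B_x = -1/3  [B is the centroid of △ACE]
4. B_y = 14  [B is the centroid of △ACE]
   → B = (-1/3, 14)
5. F_x = 9  [DC ∥ FE ∩ CE ∥ DF]
6. F_y = 10  [DC ∥ FE ∩ CE ∥ DF]
   → F = (9, 10)

B = (-1/3, 14)
E = (8, 28)
F = (9, 10)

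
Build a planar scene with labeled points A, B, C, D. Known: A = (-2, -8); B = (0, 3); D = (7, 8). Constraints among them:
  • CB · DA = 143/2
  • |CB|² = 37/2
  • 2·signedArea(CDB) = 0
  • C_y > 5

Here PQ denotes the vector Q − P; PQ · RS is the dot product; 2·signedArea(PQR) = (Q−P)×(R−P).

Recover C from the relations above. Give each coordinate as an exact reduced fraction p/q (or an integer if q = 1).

C = (7/2, 11/2)

1. C_x = 7/2  [2·signedArea(CDB) = 0 ∩ CB · DA = 143/2]
2. C_y = 11/2  [2·signedArea(CDB) = 0 ∩ CB · DA = 143/2]
   → C = (7/2, 11/2)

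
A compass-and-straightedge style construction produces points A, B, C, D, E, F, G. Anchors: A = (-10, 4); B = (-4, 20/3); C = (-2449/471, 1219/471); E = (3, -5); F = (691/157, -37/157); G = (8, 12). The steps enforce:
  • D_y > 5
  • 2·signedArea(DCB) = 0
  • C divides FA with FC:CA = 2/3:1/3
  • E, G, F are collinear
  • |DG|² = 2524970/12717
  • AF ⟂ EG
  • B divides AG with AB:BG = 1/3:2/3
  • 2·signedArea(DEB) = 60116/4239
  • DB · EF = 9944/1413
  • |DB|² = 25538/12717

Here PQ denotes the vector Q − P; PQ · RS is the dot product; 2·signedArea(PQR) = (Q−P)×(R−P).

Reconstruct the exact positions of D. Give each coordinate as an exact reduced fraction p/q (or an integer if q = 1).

D = (-6217/1413, 7499/1413)

1. D_x = -6217/1413  [2·signedArea(DCB) = 0 ∩ DB · EF = 9944/1413]
2. D_y = 7499/1413  [2·signedArea(DCB) = 0 ∩ DB · EF = 9944/1413]
   → D = (-6217/1413, 7499/1413)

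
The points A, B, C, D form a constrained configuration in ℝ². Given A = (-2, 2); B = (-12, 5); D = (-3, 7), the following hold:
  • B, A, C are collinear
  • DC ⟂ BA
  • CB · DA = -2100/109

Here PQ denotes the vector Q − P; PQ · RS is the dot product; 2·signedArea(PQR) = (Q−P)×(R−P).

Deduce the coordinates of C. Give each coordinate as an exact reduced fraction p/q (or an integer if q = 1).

C = (-468/109, 293/109)

1. C_x = -468/109  [B, A, C are collinear ∩ DC ⟂ BA]
2. C_y = 293/109  [B, A, C are collinear ∩ DC ⟂ BA]
   → C = (-468/109, 293/109)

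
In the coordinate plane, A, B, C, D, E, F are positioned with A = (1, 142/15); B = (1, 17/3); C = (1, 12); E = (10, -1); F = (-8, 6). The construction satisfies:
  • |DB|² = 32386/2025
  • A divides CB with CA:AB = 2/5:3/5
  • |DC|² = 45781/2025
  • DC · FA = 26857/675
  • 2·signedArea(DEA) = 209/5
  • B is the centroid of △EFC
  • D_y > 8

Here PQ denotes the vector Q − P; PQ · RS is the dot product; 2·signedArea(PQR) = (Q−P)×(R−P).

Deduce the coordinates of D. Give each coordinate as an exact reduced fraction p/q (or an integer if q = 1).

D = (-2, 374/45)

1. D_x = -2  [DC · FA = 26857/675 ∩ 2·signedArea(DEA) = 209/5]
2. D_y = 374/45  [DC · FA = 26857/675 ∩ 2·signedArea(DEA) = 209/5]
   → D = (-2, 374/45)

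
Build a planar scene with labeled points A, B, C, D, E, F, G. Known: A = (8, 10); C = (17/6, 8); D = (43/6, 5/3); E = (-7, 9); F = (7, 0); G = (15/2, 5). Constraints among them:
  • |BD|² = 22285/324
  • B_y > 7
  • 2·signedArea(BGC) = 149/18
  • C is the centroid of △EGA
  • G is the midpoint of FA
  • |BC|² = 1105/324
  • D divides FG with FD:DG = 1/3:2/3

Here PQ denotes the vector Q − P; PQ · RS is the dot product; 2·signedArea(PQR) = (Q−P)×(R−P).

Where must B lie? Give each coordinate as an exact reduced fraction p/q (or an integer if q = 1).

1. B_x = 10/9  [line -3·x + -14/3·y + 338/9 = 0 ∩ |BD|² = 22285/324]
2. B_y = 22/3  [line -3·x + -14/3·y + 338/9 = 0 ∩ |BD|² = 22285/324]
   → B = (10/9, 22/3)

B = (10/9, 22/3)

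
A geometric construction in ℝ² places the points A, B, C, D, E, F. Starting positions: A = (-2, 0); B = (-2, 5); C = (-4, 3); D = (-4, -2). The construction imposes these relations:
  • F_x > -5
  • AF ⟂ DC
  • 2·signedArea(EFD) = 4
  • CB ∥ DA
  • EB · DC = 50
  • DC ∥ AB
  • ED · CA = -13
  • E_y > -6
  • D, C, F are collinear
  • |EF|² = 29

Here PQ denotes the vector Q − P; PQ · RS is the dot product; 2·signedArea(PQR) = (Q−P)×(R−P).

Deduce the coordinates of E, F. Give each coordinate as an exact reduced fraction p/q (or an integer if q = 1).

1. E_x = -2  [EB · DC = 50 ∩ ED · CA = -13]
2. E_y = -5  [EB · DC = 50 ∩ ED · CA = -13]
   → E = (-2, -5)
3. F_x = -4  [D, C, F are collinear ∩ AF ⟂ DC]
4. F_y = 0  [D, C, F are collinear ∩ AF ⟂ DC]
   → F = (-4, 0)

E = (-2, -5)
F = (-4, 0)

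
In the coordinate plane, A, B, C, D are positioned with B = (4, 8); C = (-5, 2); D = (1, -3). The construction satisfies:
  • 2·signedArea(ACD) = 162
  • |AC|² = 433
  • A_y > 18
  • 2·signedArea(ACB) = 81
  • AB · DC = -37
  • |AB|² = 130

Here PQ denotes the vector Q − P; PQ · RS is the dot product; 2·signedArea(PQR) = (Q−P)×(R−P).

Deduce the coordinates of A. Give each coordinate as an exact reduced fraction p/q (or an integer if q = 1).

A = (7, 19)

1. A_x = 7  [2·signedArea(ACD) = 162 ∩ AB · DC = -37]
2. A_y = 19  [2·signedArea(ACD) = 162 ∩ AB · DC = -37]
   → A = (7, 19)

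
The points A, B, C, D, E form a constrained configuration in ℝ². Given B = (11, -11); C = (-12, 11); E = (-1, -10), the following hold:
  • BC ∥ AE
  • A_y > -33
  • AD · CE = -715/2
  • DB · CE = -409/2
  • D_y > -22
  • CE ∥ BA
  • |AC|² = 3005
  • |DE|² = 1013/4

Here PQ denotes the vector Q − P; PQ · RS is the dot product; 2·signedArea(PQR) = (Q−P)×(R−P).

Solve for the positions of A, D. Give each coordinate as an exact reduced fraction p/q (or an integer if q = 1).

1. A_x = 22  [BC ∥ AE ∩ CE ∥ BA]
2. A_y = -32  [BC ∥ AE ∩ CE ∥ BA]
   → A = (22, -32)
3. D_x = 21/2  [line -11·x + 21·y + 1113/2 = 0 ∩ |DE|² = 1013/4]
4. D_y = -21  [line -11·x + 21·y + 1113/2 = 0 ∩ |DE|² = 1013/4]
   → D = (21/2, -21)

A = (22, -32)
D = (21/2, -21)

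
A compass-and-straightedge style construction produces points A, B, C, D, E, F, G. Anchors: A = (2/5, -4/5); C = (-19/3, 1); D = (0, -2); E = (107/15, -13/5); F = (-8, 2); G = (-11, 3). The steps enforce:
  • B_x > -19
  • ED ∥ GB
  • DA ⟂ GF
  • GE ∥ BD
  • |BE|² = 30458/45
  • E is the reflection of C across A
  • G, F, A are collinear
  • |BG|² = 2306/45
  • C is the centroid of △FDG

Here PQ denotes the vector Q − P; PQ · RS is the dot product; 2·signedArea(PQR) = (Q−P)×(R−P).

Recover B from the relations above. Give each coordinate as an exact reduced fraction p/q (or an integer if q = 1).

B = (-272/15, 18/5)

1. B_x = -272/15  [GE ∥ BD ∩ ED ∥ GB]
2. B_y = 18/5  [GE ∥ BD ∩ ED ∥ GB]
   → B = (-272/15, 18/5)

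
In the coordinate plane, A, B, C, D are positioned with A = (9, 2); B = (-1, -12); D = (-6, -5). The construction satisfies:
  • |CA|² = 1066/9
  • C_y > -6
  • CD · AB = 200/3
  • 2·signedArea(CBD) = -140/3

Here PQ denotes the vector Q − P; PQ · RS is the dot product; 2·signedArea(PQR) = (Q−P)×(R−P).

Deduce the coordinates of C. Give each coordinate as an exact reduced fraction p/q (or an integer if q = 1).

1. C_x = 2/3  [2·signedArea(CBD) = -140/3 ∩ CD · AB = 200/3]
2. C_y = -5  [2·signedArea(CBD) = -140/3 ∩ CD · AB = 200/3]
   → C = (2/3, -5)

C = (2/3, -5)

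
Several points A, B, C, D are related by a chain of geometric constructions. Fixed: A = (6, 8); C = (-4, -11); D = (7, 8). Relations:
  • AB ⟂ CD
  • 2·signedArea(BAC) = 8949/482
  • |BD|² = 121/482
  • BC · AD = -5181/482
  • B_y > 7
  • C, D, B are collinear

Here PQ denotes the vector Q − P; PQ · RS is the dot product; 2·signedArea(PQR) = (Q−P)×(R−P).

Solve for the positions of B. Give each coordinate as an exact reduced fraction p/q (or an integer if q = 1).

B = (3253/482, 3647/482)

1. B_x = 3253/482  [C, D, B are collinear ∩ AB ⟂ CD]
2. B_y = 3647/482  [C, D, B are collinear ∩ AB ⟂ CD]
   → B = (3253/482, 3647/482)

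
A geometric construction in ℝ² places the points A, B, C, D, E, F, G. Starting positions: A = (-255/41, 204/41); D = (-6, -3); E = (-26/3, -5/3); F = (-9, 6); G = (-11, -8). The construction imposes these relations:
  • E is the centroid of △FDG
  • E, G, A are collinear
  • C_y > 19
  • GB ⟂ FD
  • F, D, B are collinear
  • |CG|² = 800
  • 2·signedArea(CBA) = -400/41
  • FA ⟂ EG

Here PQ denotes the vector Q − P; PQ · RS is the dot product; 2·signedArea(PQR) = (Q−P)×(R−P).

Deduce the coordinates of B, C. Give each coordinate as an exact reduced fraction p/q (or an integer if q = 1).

B = (-5, -6)
C = (-7, 20)

1. B_x = -5  [F, D, B are collinear ∩ GB ⟂ FD]
2. B_y = -6  [F, D, B are collinear ∩ GB ⟂ FD]
   → B = (-5, -6)
3. C_x = -7  [line -450/41·x + -50/41·y + -2150/41 = 0 ∩ |CG|² = 800]
4. C_y = 20  [line -450/41·x + -50/41·y + -2150/41 = 0 ∩ |CG|² = 800]
   → C = (-7, 20)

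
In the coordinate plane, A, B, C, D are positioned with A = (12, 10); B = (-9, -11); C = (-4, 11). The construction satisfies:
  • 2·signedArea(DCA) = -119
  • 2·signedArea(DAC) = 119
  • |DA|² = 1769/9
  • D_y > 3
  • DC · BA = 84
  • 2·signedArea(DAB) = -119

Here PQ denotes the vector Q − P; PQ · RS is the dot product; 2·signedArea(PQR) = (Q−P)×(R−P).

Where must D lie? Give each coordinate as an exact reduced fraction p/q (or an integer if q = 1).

D = (-1/3, 10/3)

1. D_x = -1/3  [2·signedArea(DAC) = 119 ∩ DC · BA = 84]
2. D_y = 10/3  [2·signedArea(DAC) = 119 ∩ DC · BA = 84]
   → D = (-1/3, 10/3)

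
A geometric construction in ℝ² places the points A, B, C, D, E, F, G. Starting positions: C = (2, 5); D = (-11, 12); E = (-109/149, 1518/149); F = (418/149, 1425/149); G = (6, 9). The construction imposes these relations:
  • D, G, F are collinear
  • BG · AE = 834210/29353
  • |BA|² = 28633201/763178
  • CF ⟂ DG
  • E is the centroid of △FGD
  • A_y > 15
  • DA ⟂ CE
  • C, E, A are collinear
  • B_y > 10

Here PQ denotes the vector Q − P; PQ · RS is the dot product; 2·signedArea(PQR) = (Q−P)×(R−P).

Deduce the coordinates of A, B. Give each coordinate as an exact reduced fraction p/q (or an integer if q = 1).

1. A_x = -1414679/381589  [C, E, A are collinear ∩ DA ⟂ CE]
2. A_y = 6044268/381589  [C, E, A are collinear ∩ DA ⟂ CE]
   → A = (-1414679/381589, 6044268/381589)
3. B_x = -651501/763178  [line -1135530/381589·x + 2156670/381589·y + -23441580/381589 = 0 ∩ |BA|² = 28633201/763178]
4. B_y = 7952213/763178  [line -1135530/381589·x + 2156670/381589·y + -23441580/381589 = 0 ∩ |BA|² = 28633201/763178]
   → B = (-651501/763178, 7952213/763178)

A = (-1414679/381589, 6044268/381589)
B = (-651501/763178, 7952213/763178)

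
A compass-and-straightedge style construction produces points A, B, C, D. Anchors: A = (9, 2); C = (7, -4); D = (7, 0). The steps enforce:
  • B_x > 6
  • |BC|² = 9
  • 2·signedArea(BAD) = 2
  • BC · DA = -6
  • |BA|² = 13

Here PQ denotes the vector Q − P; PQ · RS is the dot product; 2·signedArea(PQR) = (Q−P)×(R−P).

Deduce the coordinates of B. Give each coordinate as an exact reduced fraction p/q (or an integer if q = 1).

1. B_x = 7  [2·signedArea(BAD) = 2 ∩ BC · DA = -6]
2. B_y = -1  [2·signedArea(BAD) = 2 ∩ BC · DA = -6]
   → B = (7, -1)

B = (7, -1)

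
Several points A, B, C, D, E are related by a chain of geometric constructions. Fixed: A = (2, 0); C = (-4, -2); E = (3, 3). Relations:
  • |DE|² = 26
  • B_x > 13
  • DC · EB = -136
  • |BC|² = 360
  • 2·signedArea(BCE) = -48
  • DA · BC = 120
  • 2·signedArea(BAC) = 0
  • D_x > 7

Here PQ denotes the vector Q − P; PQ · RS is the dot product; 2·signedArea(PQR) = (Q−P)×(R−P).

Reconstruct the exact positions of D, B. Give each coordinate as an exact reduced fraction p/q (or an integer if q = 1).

B = (14, 4)
D = (8, 2)

1. B_x = 14  [2·signedArea(BAC) = 0 ∩ 2·signedArea(BCE) = -48]
2. B_y = 4  [2·signedArea(BAC) = 0 ∩ 2·signedArea(BCE) = -48]
   → B = (14, 4)
3. D_x = 8  [DC · EB = -136 ∩ DA · BC = 120]
4. D_y = 2  [DC · EB = -136 ∩ DA · BC = 120]
   → D = (8, 2)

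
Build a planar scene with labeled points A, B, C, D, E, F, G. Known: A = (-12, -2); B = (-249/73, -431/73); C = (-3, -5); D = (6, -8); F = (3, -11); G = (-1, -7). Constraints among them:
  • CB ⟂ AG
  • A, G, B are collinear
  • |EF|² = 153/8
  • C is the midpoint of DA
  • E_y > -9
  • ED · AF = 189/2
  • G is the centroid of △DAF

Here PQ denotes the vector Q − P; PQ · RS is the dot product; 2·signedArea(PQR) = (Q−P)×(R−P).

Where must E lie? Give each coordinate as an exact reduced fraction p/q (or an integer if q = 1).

E = (-3/4, -35/4)

1. E_x = -3/4  [line -15·x + 9·y + 135/2 = 0 ∩ |EF|² = 153/8]
2. E_y = -35/4  [line -15·x + 9·y + 135/2 = 0 ∩ |EF|² = 153/8]
   → E = (-3/4, -35/4)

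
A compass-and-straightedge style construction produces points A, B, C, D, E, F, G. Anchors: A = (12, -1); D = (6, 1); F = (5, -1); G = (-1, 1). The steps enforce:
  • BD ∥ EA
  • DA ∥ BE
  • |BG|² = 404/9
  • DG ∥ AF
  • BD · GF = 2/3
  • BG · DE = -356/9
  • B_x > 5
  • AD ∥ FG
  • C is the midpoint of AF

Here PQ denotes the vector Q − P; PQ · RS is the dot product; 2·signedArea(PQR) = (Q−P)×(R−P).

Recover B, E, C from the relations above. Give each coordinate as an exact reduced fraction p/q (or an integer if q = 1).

1. B_x = 17/3  [line -6·x + 2·y + 100/3 = 0 ∩ |BG|² = 404/9]
2. B_y = 1/3  [line -6·x + 2·y + 100/3 = 0 ∩ |BG|² = 404/9]
   → B = (17/3, 1/3)
3. E_x = 35/3  [BG · DE = -356/9 ∩ BD ∥ EA]
4. E_y = -5/3  [BG · DE = -356/9 ∩ BD ∥ EA]
   → E = (35/3, -5/3)
5. C_x = 17/2  [C is the midpoint of AF]
6. C_y = -1  [C is the midpoint of AF]
   → C = (17/2, -1)

B = (17/3, 1/3)
C = (17/2, -1)
E = (35/3, -5/3)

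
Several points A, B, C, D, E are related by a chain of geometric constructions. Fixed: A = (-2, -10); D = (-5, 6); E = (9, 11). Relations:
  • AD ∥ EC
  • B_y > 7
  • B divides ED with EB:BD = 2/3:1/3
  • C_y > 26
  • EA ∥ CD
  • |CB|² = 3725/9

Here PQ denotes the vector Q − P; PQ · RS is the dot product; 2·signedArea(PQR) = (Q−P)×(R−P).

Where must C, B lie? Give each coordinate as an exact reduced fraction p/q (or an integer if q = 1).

B = (-1/3, 23/3)
C = (6, 27)

1. C_x = 6  [EA ∥ CD ∩ AD ∥ EC]
2. C_y = 27  [EA ∥ CD ∩ AD ∥ EC]
   → C = (6, 27)
3. B_x = -1/3  [B divides ED with EB:BD = 2/3:1/3]
4. B_y = 23/3  [B divides ED with EB:BD = 2/3:1/3]
   → B = (-1/3, 23/3)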